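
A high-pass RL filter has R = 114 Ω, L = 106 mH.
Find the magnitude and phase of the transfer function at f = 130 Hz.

Step 1 — Angular frequency: ω = 2π·130 = 816.8 rad/s.
Step 2 — Transfer function: H(jω) = jωL/(R + jωL).
Step 3 — Numerator jωL = j·86.58; denominator R + jωL = 114 + j86.58.
Step 4 — H = 0.3658 + j0.4817.
Step 5 — Magnitude: |H| = 0.6048 (-4.4 dB); phase: φ = 52.8°.

|H| = 0.6048 (-4.4 dB), φ = 52.8°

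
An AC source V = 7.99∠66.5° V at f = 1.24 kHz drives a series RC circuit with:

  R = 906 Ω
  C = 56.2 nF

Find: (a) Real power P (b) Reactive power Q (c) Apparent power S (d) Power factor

Step 1 — Angular frequency: ω = 2π·f = 2π·1240 = 7791 rad/s.
Step 2 — Component impedances:
  R: Z = R = 906 Ω
  C: Z = 1/(jωC) = -j/(ω·C) = 0 - j2284 Ω
Step 3 — Series combination: Z_total = R + C = 906 - j2284 Ω = 2457∠-68.4° Ω.
Step 4 — Source phasor: V = 7.99∠66.5° V = 3.186 + j7.327 V.
Step 5 — Current: I = V / Z = -0.002294 + j0.002305 A = 0.003252∠134.9° A.
Step 6 — Complex power: S = V·I* = 0.009581 - j0.02415 VA.
Step 7 — Real power: P = Re(S) = 0.009581 W.
Step 8 — Reactive power: Q = Im(S) = -0.02415 VAR.
Step 9 — Apparent power: |S| = 0.02598 VA.
Step 10 — Power factor: PF = P/|S| = 0.3687 (leading).

(a) P = 0.009581 W  (b) Q = -0.02415 VAR  (c) S = 0.02598 VA  (d) PF = 0.3687 (leading)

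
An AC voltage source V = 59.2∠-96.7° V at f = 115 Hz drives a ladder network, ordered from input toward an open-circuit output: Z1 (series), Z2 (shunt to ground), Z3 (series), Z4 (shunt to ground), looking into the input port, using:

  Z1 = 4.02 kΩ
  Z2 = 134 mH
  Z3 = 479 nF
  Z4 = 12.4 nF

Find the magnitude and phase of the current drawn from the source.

Step 1 — Angular frequency: ω = 2π·f = 2π·115 = 722.6 rad/s.
Step 2 — Component impedances:
  Z1: Z = R = 4020 Ω
  Z2: Z = jωL = j·722.6·0.134 = 0 + j96.82 Ω
  Z3: Z = 1/(jωC) = -j/(ω·C) = 0 - j2889 Ω
  Z4: Z = 1/(jωC) = -j/(ω·C) = 0 - j1.116e+05 Ω
Step 3 — Ladder network (open output): work backward from the far end, alternating series and parallel combinations. Z_in = 4020 + j96.91 Ω = 4021∠1.4° Ω.
Step 4 — Source phasor: V = 59.2∠-96.7° V = -6.907 - j58.8 V.
Step 5 — Ohm's law: I = V / Z_total = (-6.907 - j58.8) / (4020 + j96.91) = -0.00207 - j0.01458 A.
Step 6 — Convert to polar: |I| = 0.01472 A, ∠I = -98.1°.

I = 0.01472∠-98.1° A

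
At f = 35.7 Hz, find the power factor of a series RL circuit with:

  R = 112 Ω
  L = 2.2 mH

Step 1 — Angular frequency: ω = 2π·f = 2π·35.7 = 224.3 rad/s.
Step 2 — Component impedances:
  R: Z = R = 112 Ω
  L: Z = jωL = j·224.3·0.0022 = 0 + j0.4935 Ω
Step 3 — Series combination: Z_total = R + L = 112 + j0.4935 Ω = 112∠0.3° Ω.
Step 4 — Power factor: PF = cos(φ) = Re(Z)/|Z| = 112/112 = 1.
Step 5 — Type: Im(Z) = 0.4935 ⇒ lagging (phase φ = 0.3°).

PF = 1 (lagging, φ = 0.3°)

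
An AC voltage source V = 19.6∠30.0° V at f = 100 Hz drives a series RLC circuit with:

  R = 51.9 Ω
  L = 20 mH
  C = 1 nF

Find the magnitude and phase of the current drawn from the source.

Step 1 — Angular frequency: ω = 2π·f = 2π·100 = 628.3 rad/s.
Step 2 — Component impedances:
  R: Z = R = 51.9 Ω
  L: Z = jωL = j·628.3·0.02 = 0 + j12.57 Ω
  C: Z = 1/(jωC) = -j/(ω·C) = 0 - j1.592e+06 Ω
Step 3 — Series combination: Z_total = R + L + C = 51.9 - j1.592e+06 Ω = 1.592e+06∠-90.0° Ω.
Step 4 — Source phasor: V = 19.6∠30.0° V = 16.97 + j9.8 V.
Step 5 — Ohm's law: I = V / Z_total = (16.97 + j9.8) / (51.9 - j1.592e+06) = -6.157e-06 + j1.067e-05 A.
Step 6 — Convert to polar: |I| = 1.232e-05 A, ∠I = 120.0°.

I = 1.232e-05∠120.0° A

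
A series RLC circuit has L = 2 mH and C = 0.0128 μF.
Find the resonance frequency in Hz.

Step 1 — Resonance condition Im(Z)=0 gives ω₀ = 1/√(LC).
Step 2 — ω₀ = 1/√(0.002·1.28e-08) = 1.976e+05 rad/s.
Step 3 — f₀ = ω₀/(2π) = 3.146e+04 Hz.

f₀ = 3.146e+04 Hz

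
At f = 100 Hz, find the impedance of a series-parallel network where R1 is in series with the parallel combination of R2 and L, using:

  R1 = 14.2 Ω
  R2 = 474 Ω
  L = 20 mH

Step 1 — Angular frequency: ω = 2π·f = 2π·100 = 628.3 rad/s.
Step 2 — Component impedances:
  R1: Z = R = 14.2 Ω
  R2: Z = R = 474 Ω
  L: Z = jωL = j·628.3·0.02 = 0 + j12.57 Ω
Step 3 — Parallel branch: R2 || L = 1/(1/R2 + 1/L) = 0.3329 + j12.56 Ω.
Step 4 — Series with R1: Z_total = R1 + (R2 || L) = 14.53 + j12.56 Ω = 19.21∠40.8° Ω.

Z = 14.53 + j12.56 Ω = 19.21∠40.8° Ω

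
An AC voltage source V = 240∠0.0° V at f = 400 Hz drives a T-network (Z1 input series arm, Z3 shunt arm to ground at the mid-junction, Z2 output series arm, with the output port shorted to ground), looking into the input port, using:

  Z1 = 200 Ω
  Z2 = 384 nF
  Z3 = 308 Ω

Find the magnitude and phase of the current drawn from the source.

Step 1 — Angular frequency: ω = 2π·f = 2π·400 = 2513 rad/s.
Step 2 — Component impedances:
  Z1: Z = R = 200 Ω
  Z2: Z = 1/(jωC) = -j/(ω·C) = 0 - j1036 Ω
  Z3: Z = R = 308 Ω
Step 3 — With the output port shorted to ground, the output series arm Z2 runs from the junction to ground; the shunt arm Z3 also runs from the junction to ground. They appear in parallel: Z3 || Z2 = 283 - j84.12 Ω.
Step 4 — Series with input arm Z1: Z_in = Z1 + (Z3 || Z2) = 483 - j84.12 Ω = 490.3∠-9.9° Ω.
Step 5 — Source phasor: V = 240∠0.0° V = 240 V.
Step 6 — Ohm's law: I = V / Z_total = (240) / (483 - j84.12) = 0.4823 + j0.08399 A.
Step 7 — Convert to polar: |I| = 0.4895 A, ∠I = 9.9°.

I = 0.4895∠9.9° A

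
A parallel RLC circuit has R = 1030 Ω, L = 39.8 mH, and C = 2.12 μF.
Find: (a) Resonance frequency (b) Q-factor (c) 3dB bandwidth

Step 1 — Resonance: ω₀ = 1/√(LC) = 1/√(0.0398·2.12e-06) = 3443 rad/s.
Step 2 — f₀ = ω₀/(2π) = 547.9 Hz.
Step 3 — Parallel Q: Q = R/(ω₀L) = 1030/(3443·0.0398) = 7.517.
Step 4 — Bandwidth: Δω = ω₀/Q = 458 rad/s; BW = Δω/(2π) = 72.89 Hz.

(a) f₀ = 547.9 Hz  (b) Q = 7.517  (c) BW = 72.89 Hz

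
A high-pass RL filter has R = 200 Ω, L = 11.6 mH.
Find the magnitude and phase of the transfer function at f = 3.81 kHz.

Step 1 — Angular frequency: ω = 2π·3810 = 2.394e+04 rad/s.
Step 2 — Transfer function: H(jω) = jωL/(R + jωL).
Step 3 — Numerator jωL = j·277.7; denominator R + jωL = 200 + j277.7.
Step 4 — H = 0.6584 + j0.4742.
Step 5 — Magnitude: |H| = 0.8114 (-1.8 dB); phase: φ = 35.8°.

|H| = 0.8114 (-1.8 dB), φ = 35.8°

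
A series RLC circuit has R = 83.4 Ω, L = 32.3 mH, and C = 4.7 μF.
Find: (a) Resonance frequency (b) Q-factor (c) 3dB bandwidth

Step 1 — Resonance: ω₀ = 1/√(LC) = 1/√(0.0323·4.7e-06) = 2567 rad/s.
Step 2 — f₀ = ω₀/(2π) = 408.5 Hz.
Step 3 — Series Q: Q = ω₀L/R = 2567·0.0323/83.4 = 0.994.
Step 4 — Bandwidth: Δω = ω₀/Q = 2582 rad/s; BW = Δω/(2π) = 410.9 Hz.

(a) f₀ = 408.5 Hz  (b) Q = 0.994  (c) BW = 410.9 Hz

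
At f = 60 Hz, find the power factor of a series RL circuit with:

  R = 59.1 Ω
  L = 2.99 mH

Step 1 — Angular frequency: ω = 2π·f = 2π·60 = 377 rad/s.
Step 2 — Component impedances:
  R: Z = R = 59.1 Ω
  L: Z = jωL = j·377·0.00299 = 0 + j1.127 Ω
Step 3 — Series combination: Z_total = R + L = 59.1 + j1.127 Ω = 59.11∠1.1° Ω.
Step 4 — Power factor: PF = cos(φ) = Re(Z)/|Z| = 59.1/59.11 = 0.9998.
Step 5 — Type: Im(Z) = 1.127 ⇒ lagging (phase φ = 1.1°).

PF = 0.9998 (lagging, φ = 1.1°)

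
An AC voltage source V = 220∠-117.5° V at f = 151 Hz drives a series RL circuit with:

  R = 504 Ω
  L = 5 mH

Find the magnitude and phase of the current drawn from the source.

Step 1 — Angular frequency: ω = 2π·f = 2π·151 = 948.8 rad/s.
Step 2 — Component impedances:
  R: Z = R = 504 Ω
  L: Z = jωL = j·948.8·0.005 = 0 + j4.744 Ω
Step 3 — Series combination: Z_total = R + L = 504 + j4.744 Ω = 504∠0.5° Ω.
Step 4 — Source phasor: V = 220∠-117.5° V = -101.6 - j195.1 V.
Step 5 — Ohm's law: I = V / Z_total = (-101.6 - j195.1) / (504 + j4.744) = -0.2052 - j0.3853 A.
Step 6 — Convert to polar: |I| = 0.4365 A, ∠I = -118.0°.

I = 0.4365∠-118.0° A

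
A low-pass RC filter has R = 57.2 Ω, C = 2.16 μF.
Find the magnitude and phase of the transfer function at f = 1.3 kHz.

Step 1 — Angular frequency: ω = 2π·1300 = 8168 rad/s.
Step 2 — Transfer function: H(jω) = 1/(1 + jωRC).
Step 3 — Denominator: 1 + jωRC = 1 + j·8168·57.2·2.16e-06 = 1 + j1.009.
Step 4 — H = 0.4954 - j0.5.
Step 5 — Magnitude: |H| = 0.7039 (-3.1 dB); phase: φ = -45.3°.

|H| = 0.7039 (-3.1 dB), φ = -45.3°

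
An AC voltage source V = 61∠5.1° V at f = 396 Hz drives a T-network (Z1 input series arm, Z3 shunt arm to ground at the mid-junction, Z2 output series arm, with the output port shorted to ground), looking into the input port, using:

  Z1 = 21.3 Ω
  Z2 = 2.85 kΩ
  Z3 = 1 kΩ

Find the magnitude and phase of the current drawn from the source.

Step 1 — Angular frequency: ω = 2π·f = 2π·396 = 2488 rad/s.
Step 2 — Component impedances:
  Z1: Z = R = 21.3 Ω
  Z2: Z = R = 2850 Ω
  Z3: Z = R = 1000 Ω
Step 3 — With the output port shorted to ground, the output series arm Z2 runs from the junction to ground; the shunt arm Z3 also runs from the junction to ground. They appear in parallel: Z3 || Z2 = 740.3 Ω.
Step 4 — Series with input arm Z1: Z_in = Z1 + (Z3 || Z2) = 761.6 Ω = 761.6∠0.0° Ω.
Step 5 — Source phasor: V = 61∠5.1° V = 60.76 + j5.423 V.
Step 6 — Ohm's law: I = V / Z_total = (60.76 + j5.423) / (761.6) = 0.07978 + j0.00712 A.
Step 7 — Convert to polar: |I| = 0.0801 A, ∠I = 5.1°.

I = 0.0801∠5.1° A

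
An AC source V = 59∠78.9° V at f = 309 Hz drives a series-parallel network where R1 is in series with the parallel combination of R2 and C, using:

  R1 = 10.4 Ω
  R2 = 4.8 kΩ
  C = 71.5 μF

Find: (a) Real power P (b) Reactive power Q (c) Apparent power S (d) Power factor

Step 1 — Angular frequency: ω = 2π·f = 2π·309 = 1942 rad/s.
Step 2 — Component impedances:
  R1: Z = R = 10.4 Ω
  R2: Z = R = 4800 Ω
  C: Z = 1/(jωC) = -j/(ω·C) = 0 - j7.204 Ω
Step 3 — Parallel branch: R2 || C = 1/(1/R2 + 1/C) = 0.01081 - j7.204 Ω.
Step 4 — Series with R1: Z_total = R1 + (R2 || C) = 10.41 - j7.204 Ω = 12.66∠-34.7° Ω.
Step 5 — Source phasor: V = 59∠78.9° V = 11.36 + j57.9 V.
Step 6 — Current: I = V / Z = -1.864 + j4.271 A = 4.66∠113.6° A.
Step 7 — Complex power: S = V·I* = 226.1 - j156.5 VA.
Step 8 — Real power: P = Re(S) = 226.1 W.
Step 9 — Reactive power: Q = Im(S) = -156.5 VAR.
Step 10 — Apparent power: |S| = 275 VA.
Step 11 — Power factor: PF = P/|S| = 0.8223 (leading).

(a) P = 226.1 W  (b) Q = -156.5 VAR  (c) S = 275 VA  (d) PF = 0.8223 (leading)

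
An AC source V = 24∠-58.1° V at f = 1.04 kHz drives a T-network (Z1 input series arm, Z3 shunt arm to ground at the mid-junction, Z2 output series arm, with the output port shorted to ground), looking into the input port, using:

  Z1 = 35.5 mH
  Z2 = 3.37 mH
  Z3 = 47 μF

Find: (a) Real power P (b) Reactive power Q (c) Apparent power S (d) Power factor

Step 1 — Angular frequency: ω = 2π·f = 2π·1040 = 6535 rad/s.
Step 2 — Component impedances:
  Z1: Z = jωL = j·6535·0.0355 = 0 + j232 Ω
  Z2: Z = jωL = j·6535·0.00337 = 0 + j22.02 Ω
  Z3: Z = 1/(jωC) = -j/(ω·C) = 0 - j3.256 Ω
Step 3 — With the output port shorted to ground, the output series arm Z2 runs from the junction to ground; the shunt arm Z3 also runs from the junction to ground. They appear in parallel: Z3 || Z2 = 0 - j3.821 Ω.
Step 4 — Series with input arm Z1: Z_in = Z1 + (Z3 || Z2) = 0 + j228.2 Ω = 228.2∠90.0° Ω.
Step 5 — Source phasor: V = 24∠-58.1° V = 12.68 - j20.38 V.
Step 6 — Current: I = V / Z = -0.08931 - j0.05559 A = 0.1052∠-148.1° A.
Step 7 — Complex power: S = V·I* = 0 + j2.525 VA.
Step 8 — Real power: P = Re(S) = 0 W.
Step 9 — Reactive power: Q = Im(S) = 2.525 VAR.
Step 10 — Apparent power: |S| = 2.525 VA.
Step 11 — Power factor: PF = P/|S| = 0 (lagging).

(a) P = 0 W  (b) Q = 2.525 VAR  (c) S = 2.525 VA  (d) PF = 0 (lagging)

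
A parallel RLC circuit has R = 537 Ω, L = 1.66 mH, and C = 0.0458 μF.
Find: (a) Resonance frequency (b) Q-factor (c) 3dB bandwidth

Step 1 — Resonance: ω₀ = 1/√(LC) = 1/√(0.00166·4.58e-08) = 1.147e+05 rad/s.
Step 2 — f₀ = ω₀/(2π) = 1.825e+04 Hz.
Step 3 — Parallel Q: Q = R/(ω₀L) = 537/(1.147e+05·0.00166) = 2.821.
Step 4 — Bandwidth: Δω = ω₀/Q = 4.066e+04 rad/s; BW = Δω/(2π) = 6471 Hz.

(a) f₀ = 1.825e+04 Hz  (b) Q = 2.821  (c) BW = 6471 Hz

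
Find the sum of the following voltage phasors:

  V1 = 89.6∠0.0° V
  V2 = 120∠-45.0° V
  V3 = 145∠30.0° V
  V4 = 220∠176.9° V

Step 1 — Convert each phasor to rectangular form:
  V1 = 89.6·(cos(0.0°) + j·sin(0.0°)) = 89.6 V
  V2 = 120·(cos(-45.0°) + j·sin(-45.0°)) = 84.85 - j84.85 V
  V3 = 145·(cos(30.0°) + j·sin(30.0°)) = 125.6 + j72.5 V
  V4 = 220·(cos(176.9°) + j·sin(176.9°)) = -219.7 + j11.9 V
Step 2 — Sum components: V_total = 80.35 - j0.4555 V.
Step 3 — Convert to polar: |V_total| = 80.35 V, ∠V_total = -0.3°.

V_total = 80.35∠-0.3° V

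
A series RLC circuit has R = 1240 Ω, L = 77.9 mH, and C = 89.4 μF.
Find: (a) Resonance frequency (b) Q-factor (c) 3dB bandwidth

Step 1 — Resonance condition Im(Z)=0 gives ω₀ = 1/√(LC).
Step 2 — ω₀ = 1/√(0.0779·8.94e-05) = 378.9 rad/s.
Step 3 — f₀ = ω₀/(2π) = 60.31 Hz.
Step 4 — Series Q: Q = ω₀L/R = 378.9·0.0779/1240 = 0.02381.
Step 5 — 3dB bandwidth: Δω = ω₀/Q = 1.592e+04 rad/s; BW = Δω/(2π) = 2533 Hz.

(a) f₀ = 60.31 Hz  (b) Q = 0.02381  (c) BW = 2533 Hz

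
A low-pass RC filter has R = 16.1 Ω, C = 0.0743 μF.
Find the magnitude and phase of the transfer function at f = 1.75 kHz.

Step 1 — Angular frequency: ω = 2π·1750 = 1.1e+04 rad/s.
Step 2 — Transfer function: H(jω) = 1/(1 + jωRC).
Step 3 — Denominator: 1 + jωRC = 1 + j·1.1e+04·16.1·7.43e-08 = 1 + j0.01315.
Step 4 — H = 0.9998 - j0.01315.
Step 5 — Magnitude: |H| = 0.9999 (-0.0 dB); phase: φ = -0.8°.

|H| = 0.9999 (-0.0 dB), φ = -0.8°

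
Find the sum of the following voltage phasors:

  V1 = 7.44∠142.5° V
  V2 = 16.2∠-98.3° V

Step 1 — Convert each phasor to rectangular form:
  V1 = 7.44·(cos(142.5°) + j·sin(142.5°)) = -5.903 + j4.529 V
  V2 = 16.2·(cos(-98.3°) + j·sin(-98.3°)) = -2.339 - j16.03 V
Step 2 — Sum components: V_total = -8.241 - j11.5 V.
Step 3 — Convert to polar: |V_total| = 14.15 V, ∠V_total = -125.6°.

V_total = 14.15∠-125.6° V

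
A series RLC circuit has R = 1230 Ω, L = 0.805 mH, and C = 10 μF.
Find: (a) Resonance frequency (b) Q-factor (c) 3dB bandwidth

Step 1 — Resonance: ω₀ = 1/√(LC) = 1/√(0.000805·1e-05) = 1.115e+04 rad/s.
Step 2 — f₀ = ω₀/(2π) = 1774 Hz.
Step 3 — Series Q: Q = ω₀L/R = 1.115e+04·0.000805/1230 = 0.007294.
Step 4 — Bandwidth: Δω = ω₀/Q = 1.528e+06 rad/s; BW = Δω/(2π) = 2.432e+05 Hz.

(a) f₀ = 1774 Hz  (b) Q = 0.007294  (c) BW = 2.432e+05 Hz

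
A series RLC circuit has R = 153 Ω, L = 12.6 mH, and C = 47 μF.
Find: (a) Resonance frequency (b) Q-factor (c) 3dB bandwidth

Step 1 — Resonance: ω₀ = 1/√(LC) = 1/√(0.0126·4.7e-05) = 1299 rad/s.
Step 2 — f₀ = ω₀/(2π) = 206.8 Hz.
Step 3 — Series Q: Q = ω₀L/R = 1299·0.0126/153 = 0.107.
Step 4 — Bandwidth: Δω = ω₀/Q = 1.214e+04 rad/s; BW = Δω/(2π) = 1933 Hz.

(a) f₀ = 206.8 Hz  (b) Q = 0.107  (c) BW = 1933 Hz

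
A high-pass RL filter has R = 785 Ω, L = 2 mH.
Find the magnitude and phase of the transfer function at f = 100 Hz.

Step 1 — Angular frequency: ω = 2π·100 = 628.3 rad/s.
Step 2 — Transfer function: H(jω) = jωL/(R + jωL).
Step 3 — Numerator jωL = j·1.257; denominator R + jωL = 785 + j1.257.
Step 4 — H = 2.563e-06 + j0.001601.
Step 5 — Magnitude: |H| = 0.001601 (-55.9 dB); phase: φ = 89.9°.

|H| = 0.001601 (-55.9 dB), φ = 89.9°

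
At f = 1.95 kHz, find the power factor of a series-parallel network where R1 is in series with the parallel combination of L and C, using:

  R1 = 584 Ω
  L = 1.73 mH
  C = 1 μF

Step 1 — Angular frequency: ω = 2π·f = 2π·1950 = 1.225e+04 rad/s.
Step 2 — Component impedances:
  R1: Z = R = 584 Ω
  L: Z = jωL = j·1.225e+04·0.00173 = 0 + j21.2 Ω
  C: Z = 1/(jωC) = -j/(ω·C) = 0 - j81.62 Ω
Step 3 — Parallel branch: L || C = 1/(1/L + 1/C) = 0 + j28.63 Ω.
Step 4 — Series with R1: Z_total = R1 + (L || C) = 584 + j28.63 Ω = 584.7∠2.8° Ω.
Step 5 — Power factor: PF = cos(φ) = Re(Z)/|Z| = 584/584.7 = 0.9988.
Step 6 — Type: Im(Z) = 28.63 ⇒ lagging (phase φ = 2.8°).

PF = 0.9988 (lagging, φ = 2.8°)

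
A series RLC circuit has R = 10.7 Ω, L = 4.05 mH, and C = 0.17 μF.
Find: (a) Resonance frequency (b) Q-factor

Step 1 — Resonance condition Im(Z)=0 gives ω₀ = 1/√(LC).
Step 2 — ω₀ = 1/√(0.00405·1.7e-07) = 3.811e+04 rad/s.
Step 3 — f₀ = ω₀/(2π) = 6066 Hz.
Step 4 — Series Q: Q = ω₀L/R = 3.811e+04·0.00405/10.7 = 14.43.

(a) f₀ = 6066 Hz  (b) Q = 14.43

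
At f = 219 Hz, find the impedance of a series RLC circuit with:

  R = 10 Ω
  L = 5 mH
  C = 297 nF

Step 1 — Angular frequency: ω = 2π·f = 2π·219 = 1376 rad/s.
Step 2 — Component impedances:
  R: Z = R = 10 Ω
  L: Z = jωL = j·1376·0.005 = 0 + j6.88 Ω
  C: Z = 1/(jωC) = -j/(ω·C) = 0 - j2447 Ω
Step 3 — Series combination: Z_total = R + L + C = 10 - j2440 Ω = 2440∠-89.8° Ω.

Z = 10 - j2440 Ω = 2440∠-89.8° Ω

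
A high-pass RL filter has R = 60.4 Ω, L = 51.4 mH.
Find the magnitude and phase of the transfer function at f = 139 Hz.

Step 1 — Angular frequency: ω = 2π·139 = 873.4 rad/s.
Step 2 — Transfer function: H(jω) = jωL/(R + jωL).
Step 3 — Numerator jωL = j·44.89; denominator R + jωL = 60.4 + j44.89.
Step 4 — H = 0.3558 + j0.4788.
Step 5 — Magnitude: |H| = 0.5965 (-4.5 dB); phase: φ = 53.4°.

|H| = 0.5965 (-4.5 dB), φ = 53.4°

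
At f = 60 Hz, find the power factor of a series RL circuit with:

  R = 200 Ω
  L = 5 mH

Step 1 — Angular frequency: ω = 2π·f = 2π·60 = 377 rad/s.
Step 2 — Component impedances:
  R: Z = R = 200 Ω
  L: Z = jωL = j·377·0.005 = 0 + j1.885 Ω
Step 3 — Series combination: Z_total = R + L = 200 + j1.885 Ω = 200∠0.5° Ω.
Step 4 — Power factor: PF = cos(φ) = Re(Z)/|Z| = 200/200 = 1.
Step 5 — Type: Im(Z) = 1.885 ⇒ lagging (phase φ = 0.5°).

PF = 1 (lagging, φ = 0.5°)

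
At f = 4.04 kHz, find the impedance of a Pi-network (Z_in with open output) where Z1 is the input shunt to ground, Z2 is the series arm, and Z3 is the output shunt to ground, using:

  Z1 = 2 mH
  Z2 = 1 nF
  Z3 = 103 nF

Step 1 — Angular frequency: ω = 2π·f = 2π·4040 = 2.538e+04 rad/s.
Step 2 — Component impedances:
  Z1: Z = jωL = j·2.538e+04·0.002 = 0 + j50.77 Ω
  Z2: Z = 1/(jωC) = -j/(ω·C) = 0 - j3.939e+04 Ω
  Z3: Z = 1/(jωC) = -j/(ω·C) = 0 - j382.5 Ω
Step 3 — With open output, the series arm Z2 and the output shunt Z3 appear in series to ground: Z2 + Z3 = 0 - j3.978e+04 Ω.
Step 4 — Parallel with input shunt Z1: Z_in = Z1 || (Z2 + Z3) = 0 + j50.83 Ω = 50.83∠90.0° Ω.

Z = 0 + j50.83 Ω = 50.83∠90.0° Ω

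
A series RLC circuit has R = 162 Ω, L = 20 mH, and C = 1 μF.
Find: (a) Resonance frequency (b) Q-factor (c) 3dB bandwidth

Step 1 — Resonance condition Im(Z)=0 gives ω₀ = 1/√(LC).
Step 2 — ω₀ = 1/√(0.02·1e-06) = 7071 rad/s.
Step 3 — f₀ = ω₀/(2π) = 1125 Hz.
Step 4 — Series Q: Q = ω₀L/R = 7071·0.02/162 = 0.873.
Step 5 — 3dB bandwidth: Δω = ω₀/Q = 8100 rad/s; BW = Δω/(2π) = 1289 Hz.

(a) f₀ = 1125 Hz  (b) Q = 0.873  (c) BW = 1289 Hz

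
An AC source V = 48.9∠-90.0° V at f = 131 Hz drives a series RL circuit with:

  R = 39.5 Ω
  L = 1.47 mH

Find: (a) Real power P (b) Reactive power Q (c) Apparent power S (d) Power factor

Step 1 — Angular frequency: ω = 2π·f = 2π·131 = 823.1 rad/s.
Step 2 — Component impedances:
  R: Z = R = 39.5 Ω
  L: Z = jωL = j·823.1·0.00147 = 0 + j1.21 Ω
Step 3 — Series combination: Z_total = R + L = 39.5 + j1.21 Ω = 39.52∠1.8° Ω.
Step 4 — Source phasor: V = 48.9∠-90.0° V = 0 - j48.9 V.
Step 5 — Current: I = V / Z = -0.03789 - j1.237 A = 1.237∠-91.8° A.
Step 6 — Complex power: S = V·I* = 60.48 + j1.853 VA.
Step 7 — Real power: P = Re(S) = 60.48 W.
Step 8 — Reactive power: Q = Im(S) = 1.853 VAR.
Step 9 — Apparent power: |S| = 60.51 VA.
Step 10 — Power factor: PF = P/|S| = 0.9995 (lagging).

(a) P = 60.48 W  (b) Q = 1.853 VAR  (c) S = 60.51 VA  (d) PF = 0.9995 (lagging)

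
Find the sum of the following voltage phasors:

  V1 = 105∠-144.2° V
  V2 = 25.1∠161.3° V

Step 1 — Convert each phasor to rectangular form:
  V1 = 105·(cos(-144.2°) + j·sin(-144.2°)) = -85.16 - j61.42 V
  V2 = 25.1·(cos(161.3°) + j·sin(161.3°)) = -23.77 + j8.047 V
Step 2 — Sum components: V_total = -108.9 - j53.37 V.
Step 3 — Convert to polar: |V_total| = 121.3 V, ∠V_total = -153.9°.

V_total = 121.3∠-153.9° V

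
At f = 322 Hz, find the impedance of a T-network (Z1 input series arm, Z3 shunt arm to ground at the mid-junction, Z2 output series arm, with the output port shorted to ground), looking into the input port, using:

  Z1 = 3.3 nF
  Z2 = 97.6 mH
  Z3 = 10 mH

Step 1 — Angular frequency: ω = 2π·f = 2π·322 = 2023 rad/s.
Step 2 — Component impedances:
  Z1: Z = 1/(jωC) = -j/(ω·C) = 0 - j1.498e+05 Ω
  Z2: Z = jωL = j·2023·0.0976 = 0 + j197.5 Ω
  Z3: Z = jωL = j·2023·0.01 = 0 + j20.23 Ω
Step 3 — With the output port shorted to ground, the output series arm Z2 runs from the junction to ground; the shunt arm Z3 also runs from the junction to ground. They appear in parallel: Z3 || Z2 = 0 + j18.35 Ω.
Step 4 — Series with input arm Z1: Z_in = Z1 + (Z3 || Z2) = 0 - j1.498e+05 Ω = 1.498e+05∠-90.0° Ω.

Z = 0 - j1.498e+05 Ω = 1.498e+05∠-90.0° Ω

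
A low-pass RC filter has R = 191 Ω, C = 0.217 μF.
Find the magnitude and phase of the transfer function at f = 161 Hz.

Step 1 — Angular frequency: ω = 2π·161 = 1012 rad/s.
Step 2 — Transfer function: H(jω) = 1/(1 + jωRC).
Step 3 — Denominator: 1 + jωRC = 1 + j·1012·191·2.17e-07 = 1 + j0.04193.
Step 4 — H = 0.9982 - j0.04185.
Step 5 — Magnitude: |H| = 0.9991 (-0.0 dB); phase: φ = -2.4°.

|H| = 0.9991 (-0.0 dB), φ = -2.4°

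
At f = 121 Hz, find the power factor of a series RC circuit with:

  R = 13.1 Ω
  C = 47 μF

Step 1 — Angular frequency: ω = 2π·f = 2π·121 = 760.3 rad/s.
Step 2 — Component impedances:
  R: Z = R = 13.1 Ω
  C: Z = 1/(jωC) = -j/(ω·C) = 0 - j27.99 Ω
Step 3 — Series combination: Z_total = R + C = 13.1 - j27.99 Ω = 30.9∠-64.9° Ω.
Step 4 — Power factor: PF = cos(φ) = Re(Z)/|Z| = 13.1/30.9 = 0.4239.
Step 5 — Type: Im(Z) = -27.99 ⇒ leading (phase φ = -64.9°).

PF = 0.4239 (leading, φ = -64.9°)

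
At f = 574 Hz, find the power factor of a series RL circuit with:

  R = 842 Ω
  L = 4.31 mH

Step 1 — Angular frequency: ω = 2π·f = 2π·574 = 3607 rad/s.
Step 2 — Component impedances:
  R: Z = R = 842 Ω
  L: Z = jωL = j·3607·0.00431 = 0 + j15.54 Ω
Step 3 — Series combination: Z_total = R + L = 842 + j15.54 Ω = 842.1∠1.1° Ω.
Step 4 — Power factor: PF = cos(φ) = Re(Z)/|Z| = 842/842.14 = 0.9998.
Step 5 — Type: Im(Z) = 15.54 ⇒ lagging (phase φ = 1.1°).

PF = 0.9998 (lagging, φ = 1.1°)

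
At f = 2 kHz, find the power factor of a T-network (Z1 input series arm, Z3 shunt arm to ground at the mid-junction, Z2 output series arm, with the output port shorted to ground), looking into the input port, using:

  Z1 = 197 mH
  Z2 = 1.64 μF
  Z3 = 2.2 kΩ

Step 1 — Angular frequency: ω = 2π·f = 2π·2000 = 1.257e+04 rad/s.
Step 2 — Component impedances:
  Z1: Z = jωL = j·1.257e+04·0.197 = 0 + j2476 Ω
  Z2: Z = 1/(jωC) = -j/(ω·C) = 0 - j48.52 Ω
  Z3: Z = R = 2200 Ω
Step 3 — With the output port shorted to ground, the output series arm Z2 runs from the junction to ground; the shunt arm Z3 also runs from the junction to ground. They appear in parallel: Z3 || Z2 = 1.07 - j48.5 Ω.
Step 4 — Series with input arm Z1: Z_in = Z1 + (Z3 || Z2) = 1.07 + j2427 Ω = 2427∠90.0° Ω.
Step 5 — Power factor: PF = cos(φ) = Re(Z)/|Z| = 1.0697/2427.1 = 0.0004407.
Step 6 — Type: Im(Z) = 2427 ⇒ lagging (phase φ = 90.0°).

PF = 0.0004407 (lagging, φ = 90.0°)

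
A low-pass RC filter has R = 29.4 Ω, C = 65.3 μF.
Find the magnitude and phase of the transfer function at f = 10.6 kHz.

Step 1 — Angular frequency: ω = 2π·1.06e+04 = 6.66e+04 rad/s.
Step 2 — Transfer function: H(jω) = 1/(1 + jωRC).
Step 3 — Denominator: 1 + jωRC = 1 + j·6.66e+04·29.4·6.53e-05 = 1 + j127.9.
Step 4 — H = 6.116e-05 - j0.00782.
Step 5 — Magnitude: |H| = 0.007821 (-42.1 dB); phase: φ = -89.6°.

|H| = 0.007821 (-42.1 dB), φ = -89.6°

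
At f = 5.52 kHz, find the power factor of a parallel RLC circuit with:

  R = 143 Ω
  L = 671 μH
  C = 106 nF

Step 1 — Angular frequency: ω = 2π·f = 2π·5520 = 3.468e+04 rad/s.
Step 2 — Component impedances:
  R: Z = R = 143 Ω
  L: Z = jωL = j·3.468e+04·0.000671 = 0 + j23.27 Ω
  C: Z = 1/(jωC) = -j/(ω·C) = 0 - j272 Ω
Step 3 — Parallel combination: 1/Z_total = 1/R + 1/L + 1/C; Z_total = 4.39 + j24.67 Ω = 25.06∠79.9° Ω.
Step 4 — Power factor: PF = cos(φ) = Re(Z)/|Z| = 4.39/25.06 = 0.1752.
Step 5 — Type: Im(Z) = 24.67 ⇒ lagging (phase φ = 79.9°).

PF = 0.1752 (lagging, φ = 79.9°)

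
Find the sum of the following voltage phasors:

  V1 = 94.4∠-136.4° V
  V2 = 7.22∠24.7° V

Step 1 — Convert each phasor to rectangular form:
  V1 = 94.4·(cos(-136.4°) + j·sin(-136.4°)) = -68.36 - j65.1 V
  V2 = 7.22·(cos(24.7°) + j·sin(24.7°)) = 6.559 + j3.017 V
Step 2 — Sum components: V_total = -61.8 - j62.08 V.
Step 3 — Convert to polar: |V_total| = 87.6 V, ∠V_total = -134.9°.

V_total = 87.6∠-134.9° V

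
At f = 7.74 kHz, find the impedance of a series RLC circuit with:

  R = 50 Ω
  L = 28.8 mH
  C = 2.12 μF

Step 1 — Angular frequency: ω = 2π·f = 2π·7740 = 4.863e+04 rad/s.
Step 2 — Component impedances:
  R: Z = R = 50 Ω
  L: Z = jωL = j·4.863e+04·0.0288 = 0 + j1401 Ω
  C: Z = 1/(jωC) = -j/(ω·C) = 0 - j9.699 Ω
Step 3 — Series combination: Z_total = R + L + C = 50 + j1391 Ω = 1392∠87.9° Ω.

Z = 50 + j1391 Ω = 1392∠87.9° Ω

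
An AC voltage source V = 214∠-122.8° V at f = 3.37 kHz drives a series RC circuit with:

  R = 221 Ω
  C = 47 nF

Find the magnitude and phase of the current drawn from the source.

Step 1 — Angular frequency: ω = 2π·f = 2π·3370 = 2.117e+04 rad/s.
Step 2 — Component impedances:
  R: Z = R = 221 Ω
  C: Z = 1/(jωC) = -j/(ω·C) = 0 - j1005 Ω
Step 3 — Series combination: Z_total = R + C = 221 - j1005 Ω = 1029∠-77.6° Ω.
Step 4 — Source phasor: V = 214∠-122.8° V = -115.9 - j179.9 V.
Step 5 — Ohm's law: I = V / Z_total = (-115.9 - j179.9) / (221 - j1005) = 0.1466 - j0.1476 A.
Step 6 — Convert to polar: |I| = 0.208 A, ∠I = -45.2°.

I = 0.208∠-45.2° A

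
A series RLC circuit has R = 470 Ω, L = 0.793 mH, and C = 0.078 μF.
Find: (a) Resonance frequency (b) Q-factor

Step 1 — Resonance condition Im(Z)=0 gives ω₀ = 1/√(LC).
Step 2 — ω₀ = 1/√(0.000793·7.8e-08) = 1.271e+05 rad/s.
Step 3 — f₀ = ω₀/(2π) = 2.024e+04 Hz.
Step 4 — Series Q: Q = ω₀L/R = 1.271e+05·0.000793/470 = 0.2145.

(a) f₀ = 2.024e+04 Hz  (b) Q = 0.2145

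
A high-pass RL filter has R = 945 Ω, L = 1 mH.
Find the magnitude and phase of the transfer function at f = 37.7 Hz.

Step 1 — Angular frequency: ω = 2π·37.7 = 236.9 rad/s.
Step 2 — Transfer function: H(jω) = jωL/(R + jωL).
Step 3 — Numerator jωL = j·0.2369; denominator R + jωL = 945 + j0.2369.
Step 4 — H = 6.283e-08 + j0.0002507.
Step 5 — Magnitude: |H| = 0.0002507 (-72.0 dB); phase: φ = 90.0°.

|H| = 0.0002507 (-72.0 dB), φ = 90.0°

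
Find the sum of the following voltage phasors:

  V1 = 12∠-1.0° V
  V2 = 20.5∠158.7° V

Step 1 — Convert each phasor to rectangular form:
  V1 = 12·(cos(-1.0°) + j·sin(-1.0°)) = 12 - j0.2094 V
  V2 = 20.5·(cos(158.7°) + j·sin(158.7°)) = -19.1 + j7.447 V
Step 2 — Sum components: V_total = -7.101 + j7.237 V.
Step 3 — Convert to polar: |V_total| = 10.14 V, ∠V_total = 134.5°.

V_total = 10.14∠134.5° V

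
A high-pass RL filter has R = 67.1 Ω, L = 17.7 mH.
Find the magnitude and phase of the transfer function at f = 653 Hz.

Step 1 — Angular frequency: ω = 2π·653 = 4103 rad/s.
Step 2 — Transfer function: H(jω) = jωL/(R + jωL).
Step 3 — Numerator jωL = j·72.62; denominator R + jωL = 67.1 + j72.62.
Step 4 — H = 0.5395 + j0.4984.
Step 5 — Magnitude: |H| = 0.7345 (-2.7 dB); phase: φ = 42.7°.

|H| = 0.7345 (-2.7 dB), φ = 42.7°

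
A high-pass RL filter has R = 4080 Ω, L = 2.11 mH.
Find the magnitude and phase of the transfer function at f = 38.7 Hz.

Step 1 — Angular frequency: ω = 2π·38.7 = 243.2 rad/s.
Step 2 — Transfer function: H(jω) = jωL/(R + jωL).
Step 3 — Numerator jωL = j·0.5131; denominator R + jωL = 4080 + j0.5131.
Step 4 — H = 1.581e-08 + j0.0001258.
Step 5 — Magnitude: |H| = 0.0001258 (-78.0 dB); phase: φ = 90.0°.

|H| = 0.0001258 (-78.0 dB), φ = 90.0°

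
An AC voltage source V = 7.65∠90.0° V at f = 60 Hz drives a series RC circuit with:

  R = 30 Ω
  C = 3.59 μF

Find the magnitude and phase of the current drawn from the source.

Step 1 — Angular frequency: ω = 2π·f = 2π·60 = 377 rad/s.
Step 2 — Component impedances:
  R: Z = R = 30 Ω
  C: Z = 1/(jωC) = -j/(ω·C) = 0 - j738.9 Ω
Step 3 — Series combination: Z_total = R + C = 30 - j738.9 Ω = 739.5∠-87.7° Ω.
Step 4 — Source phasor: V = 7.65∠90.0° V = 0 + j7.65 V.
Step 5 — Ohm's law: I = V / Z_total = (0 + j7.65) / (30 - j738.9) = -0.01034 + j0.0004197 A.
Step 6 — Convert to polar: |I| = 0.01034 A, ∠I = 177.7°.

I = 0.01034∠177.7° A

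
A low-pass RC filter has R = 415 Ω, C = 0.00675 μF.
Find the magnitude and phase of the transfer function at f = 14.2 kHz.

Step 1 — Angular frequency: ω = 2π·1.42e+04 = 8.922e+04 rad/s.
Step 2 — Transfer function: H(jω) = 1/(1 + jωRC).
Step 3 — Denominator: 1 + jωRC = 1 + j·8.922e+04·415·6.75e-09 = 1 + j0.2499.
Step 4 — H = 0.9412 - j0.2352.
Step 5 — Magnitude: |H| = 0.9702 (-0.3 dB); phase: φ = -14.0°.

|H| = 0.9702 (-0.3 dB), φ = -14.0°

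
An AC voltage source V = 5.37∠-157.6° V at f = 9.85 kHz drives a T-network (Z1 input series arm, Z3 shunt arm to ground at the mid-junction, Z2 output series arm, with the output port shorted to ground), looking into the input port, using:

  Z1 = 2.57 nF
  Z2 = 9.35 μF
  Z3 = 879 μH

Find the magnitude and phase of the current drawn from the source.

Step 1 — Angular frequency: ω = 2π·f = 2π·9850 = 6.189e+04 rad/s.
Step 2 — Component impedances:
  Z1: Z = 1/(jωC) = -j/(ω·C) = 0 - j6287 Ω
  Z2: Z = 1/(jωC) = -j/(ω·C) = 0 - j1.728 Ω
  Z3: Z = jωL = j·6.189e+04·0.000879 = 0 + j54.4 Ω
Step 3 — With the output port shorted to ground, the output series arm Z2 runs from the junction to ground; the shunt arm Z3 also runs from the junction to ground. They appear in parallel: Z3 || Z2 = 0 - j1.785 Ω.
Step 4 — Series with input arm Z1: Z_in = Z1 + (Z3 || Z2) = 0 - j6289 Ω = 6289∠-90.0° Ω.
Step 5 — Source phasor: V = 5.37∠-157.6° V = -4.965 - j2.046 V.
Step 6 — Ohm's law: I = V / Z_total = (-4.965 - j2.046) / (0 - j6289) = 0.0003254 - j0.0007895 A.
Step 7 — Convert to polar: |I| = 0.0008539 A, ∠I = -67.6°.

I = 0.0008539∠-67.6° A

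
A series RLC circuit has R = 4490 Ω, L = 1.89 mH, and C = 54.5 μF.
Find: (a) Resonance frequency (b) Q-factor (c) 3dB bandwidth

Step 1 — Resonance condition Im(Z)=0 gives ω₀ = 1/√(LC).
Step 2 — ω₀ = 1/√(0.00189·5.45e-05) = 3116 rad/s.
Step 3 — f₀ = ω₀/(2π) = 495.9 Hz.
Step 4 — Series Q: Q = ω₀L/R = 3116·0.00189/4490 = 0.001312.
Step 5 — 3dB bandwidth: Δω = ω₀/Q = 2.376e+06 rad/s; BW = Δω/(2π) = 3.781e+05 Hz.

(a) f₀ = 495.9 Hz  (b) Q = 0.001312  (c) BW = 3.781e+05 Hz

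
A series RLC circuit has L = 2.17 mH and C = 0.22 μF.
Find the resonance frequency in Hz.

Step 1 — Resonance condition Im(Z)=0 gives ω₀ = 1/√(LC).
Step 2 — ω₀ = 1/√(0.00217·2.2e-07) = 4.577e+04 rad/s.
Step 3 — f₀ = ω₀/(2π) = 7284 Hz.

f₀ = 7284 Hz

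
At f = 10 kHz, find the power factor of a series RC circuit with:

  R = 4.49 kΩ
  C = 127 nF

Step 1 — Angular frequency: ω = 2π·f = 2π·1e+04 = 6.283e+04 rad/s.
Step 2 — Component impedances:
  R: Z = R = 4490 Ω
  C: Z = 1/(jωC) = -j/(ω·C) = 0 - j125.3 Ω
Step 3 — Series combination: Z_total = R + C = 4490 - j125.3 Ω = 4492∠-1.6° Ω.
Step 4 — Power factor: PF = cos(φ) = Re(Z)/|Z| = 4490/4492 = 0.9996.
Step 5 — Type: Im(Z) = -125.3 ⇒ leading (phase φ = -1.6°).

PF = 0.9996 (leading, φ = -1.6°)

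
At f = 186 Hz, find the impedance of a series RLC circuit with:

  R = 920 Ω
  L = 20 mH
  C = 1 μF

Step 1 — Angular frequency: ω = 2π·f = 2π·186 = 1169 rad/s.
Step 2 — Component impedances:
  R: Z = R = 920 Ω
  L: Z = jωL = j·1169·0.02 = 0 + j23.37 Ω
  C: Z = 1/(jωC) = -j/(ω·C) = 0 - j855.7 Ω
Step 3 — Series combination: Z_total = R + L + C = 920 - j832.3 Ω = 1241∠-42.1° Ω.

Z = 920 - j832.3 Ω = 1241∠-42.1° Ω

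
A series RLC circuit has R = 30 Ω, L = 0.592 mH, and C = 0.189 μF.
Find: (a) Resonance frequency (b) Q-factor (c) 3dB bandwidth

Step 1 — Resonance condition Im(Z)=0 gives ω₀ = 1/√(LC).
Step 2 — ω₀ = 1/√(0.000592·1.89e-07) = 9.454e+04 rad/s.
Step 3 — f₀ = ω₀/(2π) = 1.505e+04 Hz.
Step 4 — Series Q: Q = ω₀L/R = 9.454e+04·0.000592/30 = 1.866.
Step 5 — 3dB bandwidth: Δω = ω₀/Q = 5.068e+04 rad/s; BW = Δω/(2π) = 8065 Hz.

(a) f₀ = 1.505e+04 Hz  (b) Q = 1.866  (c) BW = 8065 Hz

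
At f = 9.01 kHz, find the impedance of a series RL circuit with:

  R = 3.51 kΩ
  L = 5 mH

Step 1 — Angular frequency: ω = 2π·f = 2π·9010 = 5.661e+04 rad/s.
Step 2 — Component impedances:
  R: Z = R = 3510 Ω
  L: Z = jωL = j·5.661e+04·0.005 = 0 + j283.1 Ω
Step 3 — Series combination: Z_total = R + L = 3510 + j283.1 Ω = 3521∠4.6° Ω.

Z = 3510 + j283.1 Ω = 3521∠4.6° Ω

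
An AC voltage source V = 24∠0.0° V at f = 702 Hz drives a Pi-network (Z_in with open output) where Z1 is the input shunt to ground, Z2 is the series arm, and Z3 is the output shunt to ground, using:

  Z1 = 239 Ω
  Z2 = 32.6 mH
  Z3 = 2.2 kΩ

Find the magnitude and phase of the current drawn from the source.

Step 1 — Angular frequency: ω = 2π·f = 2π·702 = 4411 rad/s.
Step 2 — Component impedances:
  Z1: Z = R = 239 Ω
  Z2: Z = jωL = j·4411·0.0326 = 0 + j143.8 Ω
  Z3: Z = R = 2200 Ω
Step 3 — With open output, the series arm Z2 and the output shunt Z3 appear in series to ground: Z2 + Z3 = 2200 + j143.8 Ω.
Step 4 — Parallel with input shunt Z1: Z_in = Z1 || (Z2 + Z3) = 215.7 + j1.376 Ω = 215.7∠0.4° Ω.
Step 5 — Source phasor: V = 24∠0.0° V = 24 V.
Step 6 — Ohm's law: I = V / Z_total = (24) / (215.7 + j1.376) = 0.1113 - j0.00071 A.
Step 7 — Convert to polar: |I| = 0.1113 A, ∠I = -0.4°.

I = 0.1113∠-0.4° A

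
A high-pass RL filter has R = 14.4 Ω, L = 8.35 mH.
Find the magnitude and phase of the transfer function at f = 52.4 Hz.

Step 1 — Angular frequency: ω = 2π·52.4 = 329.2 rad/s.
Step 2 — Transfer function: H(jω) = jωL/(R + jωL).
Step 3 — Numerator jωL = j·2.749; denominator R + jωL = 14.4 + j2.749.
Step 4 — H = 0.03517 + j0.1842.
Step 5 — Magnitude: |H| = 0.1875 (-14.5 dB); phase: φ = 79.2°.

|H| = 0.1875 (-14.5 dB), φ = 79.2°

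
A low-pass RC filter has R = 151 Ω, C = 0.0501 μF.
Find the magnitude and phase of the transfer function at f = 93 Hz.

Step 1 — Angular frequency: ω = 2π·93 = 584.3 rad/s.
Step 2 — Transfer function: H(jω) = 1/(1 + jωRC).
Step 3 — Denominator: 1 + jωRC = 1 + j·584.3·151·5.01e-08 = 1 + j0.004421.
Step 4 — H = 1 - j0.00442.
Step 5 — Magnitude: |H| = 1 (-0.0 dB); phase: φ = -0.3°.

|H| = 1 (-0.0 dB), φ = -0.3°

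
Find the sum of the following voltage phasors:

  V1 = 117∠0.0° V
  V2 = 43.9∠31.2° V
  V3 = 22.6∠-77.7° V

Step 1 — Convert each phasor to rectangular form:
  V1 = 117·(cos(0.0°) + j·sin(0.0°)) = 117 V
  V2 = 43.9·(cos(31.2°) + j·sin(31.2°)) = 37.55 + j22.74 V
  V3 = 22.6·(cos(-77.7°) + j·sin(-77.7°)) = 4.814 - j22.08 V
Step 2 — Sum components: V_total = 159.4 + j0.6602 V.
Step 3 — Convert to polar: |V_total| = 159.4 V, ∠V_total = 0.2°.

V_total = 159.4∠0.2° V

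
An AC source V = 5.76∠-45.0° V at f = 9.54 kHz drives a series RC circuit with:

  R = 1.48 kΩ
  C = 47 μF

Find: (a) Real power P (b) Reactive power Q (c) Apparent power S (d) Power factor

Step 1 — Angular frequency: ω = 2π·f = 2π·9540 = 5.994e+04 rad/s.
Step 2 — Component impedances:
  R: Z = R = 1480 Ω
  C: Z = 1/(jωC) = -j/(ω·C) = 0 - j0.355 Ω
Step 3 — Series combination: Z_total = R + C = 1480 - j0.355 Ω = 1480∠-0.0° Ω.
Step 4 — Source phasor: V = 5.76∠-45.0° V = 4.073 - j4.073 V.
Step 5 — Current: I = V / Z = 0.002753 - j0.002751 A = 0.003892∠-45.0° A.
Step 6 — Complex power: S = V·I* = 0.02242 - j5.376e-06 VA.
Step 7 — Real power: P = Re(S) = 0.02242 W.
Step 8 — Reactive power: Q = Im(S) = -5.376e-06 VAR.
Step 9 — Apparent power: |S| = 0.02242 VA.
Step 10 — Power factor: PF = P/|S| = 1 (leading).

(a) P = 0.02242 W  (b) Q = -5.376e-06 VAR  (c) S = 0.02242 VA  (d) PF = 1 (leading)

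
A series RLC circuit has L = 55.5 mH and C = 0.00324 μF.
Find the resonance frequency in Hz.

Step 1 — Resonance condition Im(Z)=0 gives ω₀ = 1/√(LC).
Step 2 — ω₀ = 1/√(0.0555·3.24e-09) = 7.457e+04 rad/s.
Step 3 — f₀ = ω₀/(2π) = 1.187e+04 Hz.

f₀ = 1.187e+04 Hz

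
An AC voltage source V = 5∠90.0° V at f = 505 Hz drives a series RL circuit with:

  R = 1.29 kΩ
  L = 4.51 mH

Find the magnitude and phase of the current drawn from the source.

Step 1 — Angular frequency: ω = 2π·f = 2π·505 = 3173 rad/s.
Step 2 — Component impedances:
  R: Z = R = 1290 Ω
  L: Z = jωL = j·3173·0.00451 = 0 + j14.31 Ω
Step 3 — Series combination: Z_total = R + L = 1290 + j14.31 Ω = 1290∠0.6° Ω.
Step 4 — Source phasor: V = 5∠90.0° V = 0 + j5 V.
Step 5 — Ohm's law: I = V / Z_total = (0 + j5) / (1290 + j14.31) = 4.299e-05 + j0.003875 A.
Step 6 — Convert to polar: |I| = 0.003876 A, ∠I = 89.4°.

I = 0.003876∠89.4° A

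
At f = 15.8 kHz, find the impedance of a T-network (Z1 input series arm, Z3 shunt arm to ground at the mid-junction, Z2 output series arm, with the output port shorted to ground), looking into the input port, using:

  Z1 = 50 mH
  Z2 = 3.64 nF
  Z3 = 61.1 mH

Step 1 — Angular frequency: ω = 2π·f = 2π·1.58e+04 = 9.927e+04 rad/s.
Step 2 — Component impedances:
  Z1: Z = jωL = j·9.927e+04·0.05 = 0 + j4964 Ω
  Z2: Z = 1/(jωC) = -j/(ω·C) = 0 - j2767 Ω
  Z3: Z = jωL = j·9.927e+04·0.0611 = 0 + j6066 Ω
Step 3 — With the output port shorted to ground, the output series arm Z2 runs from the junction to ground; the shunt arm Z3 also runs from the junction to ground. They appear in parallel: Z3 || Z2 = 0 - j5089 Ω.
Step 4 — Series with input arm Z1: Z_in = Z1 + (Z3 || Z2) = 0 - j125.4 Ω = 125.4∠-90.0° Ω.

Z = 0 - j125.4 Ω = 125.4∠-90.0° Ω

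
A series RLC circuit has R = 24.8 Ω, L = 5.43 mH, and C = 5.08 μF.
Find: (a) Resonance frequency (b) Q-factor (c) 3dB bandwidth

Step 1 — Resonance: ω₀ = 1/√(LC) = 1/√(0.00543·5.08e-06) = 6021 rad/s.
Step 2 — f₀ = ω₀/(2π) = 958.3 Hz.
Step 3 — Series Q: Q = ω₀L/R = 6021·0.00543/24.8 = 1.318.
Step 4 — Bandwidth: Δω = ω₀/Q = 4567 rad/s; BW = Δω/(2π) = 726.9 Hz.

(a) f₀ = 958.3 Hz  (b) Q = 1.318  (c) BW = 726.9 Hz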